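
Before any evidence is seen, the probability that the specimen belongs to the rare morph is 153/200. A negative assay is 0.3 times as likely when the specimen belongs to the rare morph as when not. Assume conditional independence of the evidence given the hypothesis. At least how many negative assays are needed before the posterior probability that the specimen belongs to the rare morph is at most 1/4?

2

Prior odds: 0.765 ÷ 0.235 = 153/47.
Likelihood ratio per negative assay = 0.3.
Target posterior odds = 0.25/0.75 = 1/3.
Need (153/47) × 0.3ⁿ ≤ 1/3, i.e. 0.3ⁿ ≤ 47/459.
0.3¹ = 0.3 is still above 47/459 but 0.3² = 0.09 is at or below it, so n = 2.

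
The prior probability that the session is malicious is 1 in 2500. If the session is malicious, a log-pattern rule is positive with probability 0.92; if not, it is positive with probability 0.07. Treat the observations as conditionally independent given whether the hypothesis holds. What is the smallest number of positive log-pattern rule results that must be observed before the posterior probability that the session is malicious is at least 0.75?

4

Prior odds: 0.0004 ÷ 0.9996 = 1/2499.
Likelihood ratio of a positive = 0.92/0.07 = 92/7.
Target odds: 0.75 ÷ 0.25 = 3.
Need (1/2499) × (92/7)ⁿ ≥ 3, i.e. (92/7)ⁿ ≥ 7497.
(92/7)³ = 778688/343 falls short of 7497 but (92/7)⁴ = 71639296/2401 reaches it, so n = 4.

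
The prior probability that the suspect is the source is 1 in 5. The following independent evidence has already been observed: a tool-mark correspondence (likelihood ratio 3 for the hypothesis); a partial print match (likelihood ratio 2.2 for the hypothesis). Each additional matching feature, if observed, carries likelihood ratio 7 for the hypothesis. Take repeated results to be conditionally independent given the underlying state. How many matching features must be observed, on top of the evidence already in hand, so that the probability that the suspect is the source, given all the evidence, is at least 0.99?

Prior odds = 0.2/0.8 = 0.25.
Combined Bayes factor of the evidence already in hand = 3 × 2.2 = 6.6.
Odds after that evidence = 0.25 × 6.6 = 1.65.
Target odds = 0.99/0.01 = 99.
Need 7ⁿ ≥ 99 ÷ 1.65 = 60.
7² = 49 falls short of 60 but 7³ = 343 reaches it, so n = 3.

3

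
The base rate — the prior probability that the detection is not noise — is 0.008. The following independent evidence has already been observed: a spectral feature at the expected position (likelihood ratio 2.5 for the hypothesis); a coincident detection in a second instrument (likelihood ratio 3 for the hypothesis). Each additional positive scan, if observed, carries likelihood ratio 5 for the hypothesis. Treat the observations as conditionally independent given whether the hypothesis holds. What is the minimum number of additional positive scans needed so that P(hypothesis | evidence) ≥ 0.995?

Prior odds = 0.008/0.992 = 1/124.
Combined Bayes factor of the evidence already in hand = 2.5 × 3 = 7.5.
Odds after that evidence = (1/124) × 7.5 = 15/248.
Target odds = 0.995/0.005 = 199.
Need 5ⁿ ≥ 199 ÷ (15/248) = 49352/15.
5⁵ = 3125 falls short of 49352/15 but 5⁶ = 15625 reaches it, so n = 6.

6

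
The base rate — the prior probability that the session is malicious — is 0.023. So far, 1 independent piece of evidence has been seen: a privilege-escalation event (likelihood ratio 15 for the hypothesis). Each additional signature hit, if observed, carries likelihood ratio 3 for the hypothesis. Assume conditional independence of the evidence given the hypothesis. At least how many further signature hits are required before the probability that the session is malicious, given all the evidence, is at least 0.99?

6

Prior odds = 0.023/0.977 = 23/977.
Bayes factor of the evidence already in hand = 15.
Odds after that evidence = (23/977) × 15 = 345/977.
Target odds = 0.99/0.01 = 99.
Need 3ⁿ ≥ 99 ÷ (345/977) = 32241/115.
3⁵ = 243 falls short of 32241/115 but 3⁶ = 729 reaches it, so n = 6.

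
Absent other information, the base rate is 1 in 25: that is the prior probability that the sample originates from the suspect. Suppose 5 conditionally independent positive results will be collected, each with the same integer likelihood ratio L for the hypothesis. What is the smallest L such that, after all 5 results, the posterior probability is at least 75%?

3

Prior odds = 0.04/0.96 = 1/24.
Target odds = 0.75/0.25 = 3.
Need L⁵ ≥ 3 ÷ (1/24) = 72.
2⁵ = 32 < 72 ≤ 243 = 3⁵, so L = 3.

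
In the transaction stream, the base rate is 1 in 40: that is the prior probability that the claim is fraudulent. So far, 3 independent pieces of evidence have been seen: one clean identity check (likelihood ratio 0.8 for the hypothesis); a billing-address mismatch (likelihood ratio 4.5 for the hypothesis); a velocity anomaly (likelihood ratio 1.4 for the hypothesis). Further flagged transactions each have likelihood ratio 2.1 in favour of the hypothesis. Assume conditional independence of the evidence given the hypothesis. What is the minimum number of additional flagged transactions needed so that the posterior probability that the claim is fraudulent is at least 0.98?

9

Prior odds = 0.025/0.975 = 1/39.
Combined Bayes factor of the evidence already in hand = 0.8 × 4.5 × 1.4 = 5.04.
Odds after that evidence = (1/39) × 5.04 = 42/325.
Target odds = 0.98/0.02 = 49.
Need 2.1ⁿ ≥ 49 ÷ (42/325) = 2275/6.
2.1⁸ ≈378.229 falls short of 2275/6 but 2.1⁹ ≈794.28 reaches it, so n = 9.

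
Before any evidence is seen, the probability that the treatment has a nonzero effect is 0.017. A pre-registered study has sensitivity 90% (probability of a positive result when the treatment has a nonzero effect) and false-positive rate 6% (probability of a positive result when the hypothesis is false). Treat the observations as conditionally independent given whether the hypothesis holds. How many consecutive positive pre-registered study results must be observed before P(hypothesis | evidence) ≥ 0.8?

3

Prior odds = 0.017/0.983 = 17/983.
Likelihood ratio of a positive result = 0.9/0.06 = 15.
Target posterior odds = 0.8/0.2 = 4.
Need (17/983) × 15ⁿ ≥ 4, i.e. 15ⁿ ≥ 3932/17.
15² = 225 falls short of 3932/17 but 15³ = 3375 reaches it, so n = 3.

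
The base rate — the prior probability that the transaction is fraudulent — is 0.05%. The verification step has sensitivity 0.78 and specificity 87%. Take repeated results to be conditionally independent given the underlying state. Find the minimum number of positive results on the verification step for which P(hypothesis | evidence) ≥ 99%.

Prior odds = 0.0005/0.9995 = 1/1999.
False-positive rate = 1 − 0.87 = 0.13; likelihood ratio of a positive = 0.78/0.13 = 6.
Target odds: 0.99 ÷ 0.01 = 99.
Need (1/1999) × 6ⁿ ≥ 99, i.e. 6ⁿ ≥ 197901.
6⁶ = 46656 falls short of 197901 but 6⁷ = 279936 reaches it, so n = 7.

7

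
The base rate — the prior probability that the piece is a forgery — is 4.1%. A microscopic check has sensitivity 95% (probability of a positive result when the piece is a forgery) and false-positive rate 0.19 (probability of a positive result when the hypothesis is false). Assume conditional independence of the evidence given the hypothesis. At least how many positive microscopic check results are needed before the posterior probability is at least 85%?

Prior odds = 0.041/0.959 = 41/959.
Likelihood ratio of a positive result = 0.95/0.19 = 5.
Target odds: 0.85 ÷ 0.15 = 17/3.
Need (41/959) × 5ⁿ ≥ 17/3, i.e. 5ⁿ ≥ 16303/123.
5³ = 125 falls short of 16303/123 but 5⁴ = 625 reaches it, so n = 4.

4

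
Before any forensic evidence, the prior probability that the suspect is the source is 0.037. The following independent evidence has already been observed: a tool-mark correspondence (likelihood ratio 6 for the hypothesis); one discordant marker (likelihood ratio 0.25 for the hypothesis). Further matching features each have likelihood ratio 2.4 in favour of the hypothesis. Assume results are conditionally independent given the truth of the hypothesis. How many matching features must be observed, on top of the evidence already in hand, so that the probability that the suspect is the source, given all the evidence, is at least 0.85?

Prior odds = 0.037/0.963 = 37/963.
Combined Bayes factor of the evidence already in hand = 6 × 0.25 = 1.5.
Odds after that evidence = (37/963) × 1.5 = 37/642.
Target odds = 0.85/0.15 = 17/3.
Need 2.4ⁿ ≥ 17/3 ÷ (37/642) = 3638/37.
2.4⁵ = 79.62624 falls short of 3638/37 but 2.4⁶ = 2985984/15625 reaches it, so n = 6.

6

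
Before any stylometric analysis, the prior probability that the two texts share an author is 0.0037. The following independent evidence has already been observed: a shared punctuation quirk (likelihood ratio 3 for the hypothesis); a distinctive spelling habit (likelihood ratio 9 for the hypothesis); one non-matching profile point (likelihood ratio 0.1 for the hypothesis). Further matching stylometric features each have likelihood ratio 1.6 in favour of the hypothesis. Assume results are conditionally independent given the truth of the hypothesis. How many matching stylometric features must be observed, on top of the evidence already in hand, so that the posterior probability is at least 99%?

Prior odds = 0.0037/0.9963 = 37/9963.
Combined Bayes factor of the evidence already in hand = 3 × 9 × 0.1 = 2.7.
Odds after that evidence = (37/9963) × 2.7 = 37/3690.
Target odds = 0.99/0.01 = 99.
Need 1.6ⁿ ≥ 99 ÷ (37/3690) = 365310/37.
1.6¹⁹ ≈7555.79 falls short of 365310/37 but 1.6²⁰ ≈12089.3 reaches it, so n = 20.

20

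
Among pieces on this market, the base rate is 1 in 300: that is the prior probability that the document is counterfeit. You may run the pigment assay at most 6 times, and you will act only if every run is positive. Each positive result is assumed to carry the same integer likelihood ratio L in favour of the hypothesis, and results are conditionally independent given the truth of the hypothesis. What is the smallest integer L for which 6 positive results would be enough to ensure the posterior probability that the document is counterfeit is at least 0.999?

9

Prior odds = (1/300)/(299/300) = 1/299.
Target odds = 0.999/0.001 = 999.
Need L⁶ ≥ 999 ÷ (1/299) = 298701.
8⁶ = 262144 < 298701 ≤ 531441 = 9⁶, so L = 9.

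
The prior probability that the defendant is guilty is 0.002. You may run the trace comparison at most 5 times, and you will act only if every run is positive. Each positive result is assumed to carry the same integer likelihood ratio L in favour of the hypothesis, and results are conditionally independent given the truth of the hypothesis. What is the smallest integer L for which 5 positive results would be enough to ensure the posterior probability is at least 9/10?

Prior odds = 0.002/0.998 = 1/499.
Target odds = 0.9/0.1 = 9.
Need L⁵ ≥ 9 ÷ (1/499) = 4491.
5⁵ = 3125 < 4491 ≤ 7776 = 6⁵, so L = 6.

6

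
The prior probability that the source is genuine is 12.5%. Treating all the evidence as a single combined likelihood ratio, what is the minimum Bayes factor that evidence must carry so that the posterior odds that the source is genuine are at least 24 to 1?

Prior odds = 0.125/0.875 = 1/7.
Target odds = 24.
Required Bayes factor = 24 ÷ (1/7) = 168.

168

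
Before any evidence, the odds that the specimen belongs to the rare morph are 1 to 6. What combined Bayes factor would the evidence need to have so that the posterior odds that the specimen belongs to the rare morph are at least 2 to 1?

Prior odds = 1/6.
Target odds = 2.
Required Bayes factor = 2 ÷ (1/6) = 12.

12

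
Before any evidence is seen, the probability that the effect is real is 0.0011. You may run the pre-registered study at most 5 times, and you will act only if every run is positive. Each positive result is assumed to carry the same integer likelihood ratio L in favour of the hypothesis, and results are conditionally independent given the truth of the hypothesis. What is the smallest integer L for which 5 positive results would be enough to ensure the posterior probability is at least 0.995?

12

Prior odds = 0.0011/0.9989 = 11/9989.
Target odds = 0.995/0.005 = 199.
Need L⁵ ≥ 199 ÷ (11/9989) = 1987811/11.
11⁵ = 161051 < 1987811/11 ≤ 248832 = 12⁵, so L = 12.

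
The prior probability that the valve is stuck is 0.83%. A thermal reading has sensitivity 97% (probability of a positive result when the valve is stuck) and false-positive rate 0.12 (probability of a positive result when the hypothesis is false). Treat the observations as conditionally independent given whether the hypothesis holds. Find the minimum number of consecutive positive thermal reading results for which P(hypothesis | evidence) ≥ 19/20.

Prior odds: 0.0083 ÷ 0.9917 = 83/9917.
Likelihood ratio of a positive result = 0.97/0.12 = 97/12.
Target posterior odds = 0.95/0.05 = 19.
Need (83/9917) × (97/12)ⁿ ≥ 19, i.e. (97/12)ⁿ ≥ 188423/83.
(97/12)³ = 912673/1728 falls short of 188423/83 but (97/12)⁴ = 88529281/20736 reaches it, so n = 4.

4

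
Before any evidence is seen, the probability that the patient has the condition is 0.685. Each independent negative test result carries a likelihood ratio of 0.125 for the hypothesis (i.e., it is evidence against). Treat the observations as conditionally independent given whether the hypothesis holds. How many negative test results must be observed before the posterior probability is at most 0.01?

Prior odds = 0.685/0.315 = 137/63.
Likelihood ratio per negative test result = 0.125.
Target odds: 0.01 ÷ 0.99 = 1/99.
Require 0.125ⁿ ≤ 1/99 ÷ (137/63) = 7/1507.
0.125² = 0.015625 is still above 7/1507 but 0.125³ = 0.001953125 is at or below it, so n = 3.

3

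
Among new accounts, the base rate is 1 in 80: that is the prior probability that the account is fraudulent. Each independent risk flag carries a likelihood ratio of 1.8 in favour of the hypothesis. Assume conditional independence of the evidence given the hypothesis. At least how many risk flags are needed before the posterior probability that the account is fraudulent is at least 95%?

Prior odds = 0.0125/0.9875 = 1/79.
Likelihood ratio per risk flag = 1.8.
Target odds: 0.95 ÷ 0.05 = 19.
Require 1.8ⁿ ≥ 19 ÷ (1/79) = 1501.
1.8¹² ≈1156.83 falls short of 1501 but 1.8¹³ ≈2082.3 reaches it, so n = 13.

13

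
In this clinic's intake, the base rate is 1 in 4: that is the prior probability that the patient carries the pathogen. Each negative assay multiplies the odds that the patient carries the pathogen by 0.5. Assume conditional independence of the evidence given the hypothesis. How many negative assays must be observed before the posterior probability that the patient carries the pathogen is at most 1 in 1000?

Prior odds: 0.25 ÷ 0.75 = 1/3.
Likelihood ratio per negative assay = 0.5.
Target posterior odds = 0.001/0.999 = 1/999.
Need (1/3) × 0.5ⁿ ≤ 1/999, i.e. 0.5ⁿ ≤ 1/333.
0.5⁸ = 0.00390625 is still above 1/333 but 0.5⁹ = 0.001953125 is at or below it, so n = 9.

9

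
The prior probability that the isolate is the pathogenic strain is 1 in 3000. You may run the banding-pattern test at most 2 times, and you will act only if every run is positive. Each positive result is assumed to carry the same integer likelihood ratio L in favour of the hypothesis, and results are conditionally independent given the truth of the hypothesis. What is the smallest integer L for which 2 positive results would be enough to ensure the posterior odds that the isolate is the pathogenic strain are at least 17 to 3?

Prior odds = (1/3000)/(2999/3000) = 1/2999.
Target odds = 17/3.
Need L² ≥ 17/3 ÷ (1/2999) = 50983/3.
130² = 16900 < 50983/3 ≤ 17161 = 131², so L = 131.

131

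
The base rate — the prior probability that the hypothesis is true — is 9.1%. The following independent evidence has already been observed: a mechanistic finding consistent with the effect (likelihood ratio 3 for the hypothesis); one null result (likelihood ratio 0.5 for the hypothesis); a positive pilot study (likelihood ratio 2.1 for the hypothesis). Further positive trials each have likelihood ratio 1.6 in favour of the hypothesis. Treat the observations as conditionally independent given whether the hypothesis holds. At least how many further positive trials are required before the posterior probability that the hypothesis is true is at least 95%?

9

Prior odds = 0.091/0.909 = 91/909.
Combined Bayes factor of the evidence already in hand = 3 × 0.5 × 2.1 = 3.15.
Odds after that evidence = (91/909) × 3.15 = 637/2020.
Target odds = 0.95/0.05 = 19.
Need 1.6ⁿ ≥ 19 ÷ (637/2020) = 38380/637.
1.6⁸ = 16777216/390625 falls short of 38380/637 but 1.6⁹ = 134217728/1953125 reaches it, so n = 9.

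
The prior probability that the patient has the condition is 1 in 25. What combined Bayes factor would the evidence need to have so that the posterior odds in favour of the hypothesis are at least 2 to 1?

48

Prior odds = 0.04/0.96 = 1/24.
Target odds = 2.
Required Bayes factor = 2 ÷ (1/24) = 48.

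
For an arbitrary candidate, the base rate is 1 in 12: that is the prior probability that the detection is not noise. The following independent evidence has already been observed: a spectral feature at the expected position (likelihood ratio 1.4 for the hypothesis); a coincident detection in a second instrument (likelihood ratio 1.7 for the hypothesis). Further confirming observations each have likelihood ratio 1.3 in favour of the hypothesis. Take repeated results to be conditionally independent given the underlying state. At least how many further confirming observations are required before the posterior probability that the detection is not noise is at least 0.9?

15

Prior odds = (1/12)/(11/12) = 1/11.
Combined Bayes factor of the evidence already in hand = 1.4 × 1.7 = 2.38.
Odds after that evidence = (1/11) × 2.38 = 119/550.
Target odds = 0.9/0.1 = 9.
Need 1.3ⁿ ≥ 9 ÷ (119/550) = 4950/119.
1.3¹⁴ ≈39.3738 falls short of 4950/119 but 1.3¹⁵ ≈51.1859 reaches it, so n = 15.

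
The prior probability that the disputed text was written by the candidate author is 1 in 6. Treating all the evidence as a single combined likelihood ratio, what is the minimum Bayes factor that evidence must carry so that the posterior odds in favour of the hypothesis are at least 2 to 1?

10

Prior odds = (1/6)/(5/6) = 0.2.
Target odds = 2.
Required Bayes factor = 2 ÷ 0.2 = 10.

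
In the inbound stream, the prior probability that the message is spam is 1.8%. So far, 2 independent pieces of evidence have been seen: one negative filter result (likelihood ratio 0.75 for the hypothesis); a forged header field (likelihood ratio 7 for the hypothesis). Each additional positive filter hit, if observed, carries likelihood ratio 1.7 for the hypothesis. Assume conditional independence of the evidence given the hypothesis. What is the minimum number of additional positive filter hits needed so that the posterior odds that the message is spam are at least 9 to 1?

Prior odds = 0.018/0.982 = 9/491.
Combined Bayes factor of the evidence already in hand = 0.75 × 7 = 5.25.
Odds after that evidence = (9/491) × 5.25 = 189/1964.
Target odds = 9.
Need 1.7ⁿ ≥ 9 ÷ (189/1964) = 1964/21.
1.7⁸ ≈69.7576 falls short of 1964/21 but 1.7⁹ ≈118.588 reaches it, so n = 9.

9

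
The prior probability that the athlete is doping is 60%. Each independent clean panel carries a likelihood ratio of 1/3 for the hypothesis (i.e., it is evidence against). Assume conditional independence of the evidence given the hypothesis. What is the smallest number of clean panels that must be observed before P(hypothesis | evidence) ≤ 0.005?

Prior odds: 0.6 ÷ 0.4 = 1.5.
Likelihood ratio per clean panel = 1/3.
Target posterior odds = 0.005/0.995 = 1/199.
Need 1.5 × (1/3)ⁿ ≤ 1/199, i.e. (1/3)ⁿ ≤ 2/597.
(1/3)⁵ = 1/243 is still above 2/597 but (1/3)⁶ = 1/729 is at or below it, so n = 6.

6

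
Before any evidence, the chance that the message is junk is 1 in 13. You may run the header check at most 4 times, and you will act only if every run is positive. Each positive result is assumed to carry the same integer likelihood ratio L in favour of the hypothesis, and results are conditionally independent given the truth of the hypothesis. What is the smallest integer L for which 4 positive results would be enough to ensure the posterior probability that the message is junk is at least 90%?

Prior odds = (1/13)/(12/13) = 1/12.
Target odds = 0.9/0.1 = 9.
Need L⁴ ≥ 9 ÷ (1/12) = 108.
3⁴ = 81 < 108 ≤ 256 = 4⁴, so L = 4.

4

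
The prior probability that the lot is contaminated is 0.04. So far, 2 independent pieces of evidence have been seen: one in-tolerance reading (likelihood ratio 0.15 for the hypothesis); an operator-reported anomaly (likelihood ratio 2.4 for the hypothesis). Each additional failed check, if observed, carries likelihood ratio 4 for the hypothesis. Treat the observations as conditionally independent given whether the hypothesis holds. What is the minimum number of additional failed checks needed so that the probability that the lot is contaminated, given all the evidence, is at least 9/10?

Prior odds = 0.04/0.96 = 1/24.
Combined Bayes factor of the evidence already in hand = 0.15 × 2.4 = 0.36.
Odds after that evidence = (1/24) × 0.36 = 0.015.
Target odds = 0.9/0.1 = 9.
Need 4ⁿ ≥ 9 ÷ 0.015 = 600.
4⁴ = 256 falls short of 600 but 4⁵ = 1024 reaches it, so n = 5.

5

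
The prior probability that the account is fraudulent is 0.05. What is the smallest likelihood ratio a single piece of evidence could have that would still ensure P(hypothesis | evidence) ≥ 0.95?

Prior odds = 0.05/0.95 = 1/19.
Target odds = 0.95/0.05 = 19.
Required Bayes factor = 19 ÷ (1/19) = 361.

361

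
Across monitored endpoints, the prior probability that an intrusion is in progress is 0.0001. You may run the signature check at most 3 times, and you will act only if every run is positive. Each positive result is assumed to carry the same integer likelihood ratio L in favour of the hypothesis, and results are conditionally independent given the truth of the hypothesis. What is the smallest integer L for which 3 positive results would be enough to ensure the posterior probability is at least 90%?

Prior odds = 0.0001/0.9999 = 1/9999.
Target odds = 0.9/0.1 = 9.
Need L³ ≥ 9 ÷ (1/9999) = 89991.
44³ = 85184 < 89991 ≤ 91125 = 45³, so L = 45.

45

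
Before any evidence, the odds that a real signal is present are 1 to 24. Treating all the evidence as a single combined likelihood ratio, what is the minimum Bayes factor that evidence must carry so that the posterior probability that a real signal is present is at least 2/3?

48

Prior odds = 1/24.
Target odds = (2/3)/(1/3) = 2.
Required Bayes factor = 2 ÷ (1/24) = 48.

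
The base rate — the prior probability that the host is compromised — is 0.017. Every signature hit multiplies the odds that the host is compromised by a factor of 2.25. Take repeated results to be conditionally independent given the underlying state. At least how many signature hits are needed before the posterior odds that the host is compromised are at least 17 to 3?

Prior odds: 0.017 ÷ 0.983 = 17/983.
Likelihood ratio per signature hit = 2.25.
Target odds = 17/3.
Need (17/983) × 2.25ⁿ ≥ 17/3, i.e. 2.25ⁿ ≥ 983/3.
2.25⁷ = 4782969/16384 falls short of 983/3 but 2.25⁸ = 43046721/65536 reaches it, so n = 8.

8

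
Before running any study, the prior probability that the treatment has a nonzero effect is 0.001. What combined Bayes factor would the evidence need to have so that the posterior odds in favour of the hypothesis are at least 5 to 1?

4995

Prior odds = 0.001/0.999 = 1/999.
Target odds = 5.
Required Bayes factor = 5 ÷ (1/999) = 4995.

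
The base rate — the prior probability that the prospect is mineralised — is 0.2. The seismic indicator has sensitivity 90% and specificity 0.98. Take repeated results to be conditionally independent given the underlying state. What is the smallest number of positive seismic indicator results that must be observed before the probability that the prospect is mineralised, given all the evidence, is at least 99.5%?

Prior odds: 0.2 ÷ 0.8 = 0.25.
False-positive rate = 1 − 0.98 = 0.02; likelihood ratio of a positive = 0.9/0.02 = 45.
Target posterior odds = 0.995/0.005 = 199.
Require 45ⁿ ≥ 199 ÷ 0.25 = 796.
45¹ = 45 falls short of 796 but 45² = 2025 reaches it, so n = 2.

2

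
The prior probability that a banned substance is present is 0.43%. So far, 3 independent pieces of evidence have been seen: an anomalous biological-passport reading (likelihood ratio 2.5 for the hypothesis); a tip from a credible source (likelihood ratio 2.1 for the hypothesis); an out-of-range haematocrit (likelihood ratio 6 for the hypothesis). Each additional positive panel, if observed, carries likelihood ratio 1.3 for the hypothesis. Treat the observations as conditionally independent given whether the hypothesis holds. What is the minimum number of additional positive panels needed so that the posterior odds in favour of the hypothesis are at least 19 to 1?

19

Prior odds = 0.0043/0.9957 = 43/9957.
Combined Bayes factor of the evidence already in hand = 2.5 × 2.1 × 6 = 31.5.
Odds after that evidence = (43/9957) × 31.5 = 903/6638.
Target odds = 19.
Need 1.3ⁿ ≥ 19 ÷ (903/6638) = 126122/903.
1.3¹⁸ ≈112.455 falls short of 126122/903 but 1.3¹⁹ ≈146.192 reaches it, so n = 19.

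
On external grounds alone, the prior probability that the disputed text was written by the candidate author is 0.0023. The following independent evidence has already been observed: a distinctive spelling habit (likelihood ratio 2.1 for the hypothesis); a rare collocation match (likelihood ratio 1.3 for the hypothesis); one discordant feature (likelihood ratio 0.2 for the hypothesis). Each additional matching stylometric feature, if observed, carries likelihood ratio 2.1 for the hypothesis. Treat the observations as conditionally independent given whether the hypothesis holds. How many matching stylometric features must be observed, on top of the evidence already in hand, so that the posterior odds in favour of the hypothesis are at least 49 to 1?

15

Prior odds = 0.0023/0.9977 = 23/9977.
Combined Bayes factor of the evidence already in hand = 2.1 × 1.3 × 0.2 = 0.546.
Odds after that evidence = (23/9977) × 0.546 = 6279/4988500.
Target odds = 49.
Need 2.1ⁿ ≥ 49 ÷ (6279/4988500) = 34919500/897.
2.1¹⁴ ≈32439.2 falls short of 34919500/897 but 2.1¹⁵ ≈68122.3 reaches it, so n = 15.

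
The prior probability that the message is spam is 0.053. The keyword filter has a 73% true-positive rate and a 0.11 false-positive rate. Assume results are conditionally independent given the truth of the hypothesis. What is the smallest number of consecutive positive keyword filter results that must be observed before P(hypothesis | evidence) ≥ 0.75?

Prior odds: 0.053 ÷ 0.947 = 53/947.
Likelihood ratio of a positive result = 0.73/0.11 = 73/11.
Target posterior odds = 0.75/0.25 = 3.
Need (53/947) × (73/11)ⁿ ≥ 3, i.e. (73/11)ⁿ ≥ 2841/53.
(73/11)² = 5329/121 falls short of 2841/53 but (73/11)³ = 389017/1331 reaches it, so n = 3.

3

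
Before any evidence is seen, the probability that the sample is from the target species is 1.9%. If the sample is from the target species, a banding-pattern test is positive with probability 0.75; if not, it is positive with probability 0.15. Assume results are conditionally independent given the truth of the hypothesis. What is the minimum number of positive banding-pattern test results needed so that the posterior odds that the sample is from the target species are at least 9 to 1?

Prior odds: 0.019 ÷ 0.981 = 19/981.
Likelihood ratio of a positive = 0.75/0.15 = 5.
Target odds = 9.
Need (19/981) × 5ⁿ ≥ 9, i.e. 5ⁿ ≥ 8829/19.
5³ = 125 falls short of 8829/19 but 5⁴ = 625 reaches it, so n = 4.

4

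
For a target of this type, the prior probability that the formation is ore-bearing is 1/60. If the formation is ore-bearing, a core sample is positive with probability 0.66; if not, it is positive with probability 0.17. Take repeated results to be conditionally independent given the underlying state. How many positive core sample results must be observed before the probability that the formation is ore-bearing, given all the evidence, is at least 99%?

Prior odds: (1/60) ÷ (59/60) = 1/59.
Likelihood ratio of a positive = 0.66/0.17 = 66/17.
Target odds: 0.99 ÷ 0.01 = 99.
Need (1/59) × (66/17)ⁿ ≥ 99, i.e. (66/17)ⁿ ≥ 5841.
(66/17)⁶ ≈3424.29 falls short of 5841 but (66/17)⁷ ≈13294.3 reaches it, so n = 7.

7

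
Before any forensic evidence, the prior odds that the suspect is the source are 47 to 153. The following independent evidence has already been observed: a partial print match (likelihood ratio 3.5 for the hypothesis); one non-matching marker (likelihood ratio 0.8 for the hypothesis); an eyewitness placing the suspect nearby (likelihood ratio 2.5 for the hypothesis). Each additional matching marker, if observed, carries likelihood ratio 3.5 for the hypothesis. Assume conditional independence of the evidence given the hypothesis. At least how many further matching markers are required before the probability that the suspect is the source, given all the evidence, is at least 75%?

Prior odds = 47/153.
Combined Bayes factor of the evidence already in hand = 3.5 × 0.8 × 2.5 = 7.
Odds after that evidence = (47/153) × 7 = 329/153.
Target odds = 0.75/0.25 = 3.
Need 3.5ⁿ ≥ 3 ÷ (329/153) = 459/329.
3.5¹ = 3.5, which meets the required 459/329; so n = 1.

1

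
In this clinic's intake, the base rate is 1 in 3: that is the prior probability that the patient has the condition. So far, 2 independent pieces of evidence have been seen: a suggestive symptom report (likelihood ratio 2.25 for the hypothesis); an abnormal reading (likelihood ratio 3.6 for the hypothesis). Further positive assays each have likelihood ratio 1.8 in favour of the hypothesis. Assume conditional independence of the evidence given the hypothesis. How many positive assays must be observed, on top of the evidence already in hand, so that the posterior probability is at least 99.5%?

Prior odds = (1/3)/(2/3) = 0.5.
Combined Bayes factor of the evidence already in hand = 2.25 × 3.6 = 8.1.
Odds after that evidence = 0.5 × 8.1 = 4.05.
Target odds = 0.995/0.005 = 199.
Need 1.8ⁿ ≥ 199 ÷ 4.05 = 3980/81.
1.8⁶ = 531441/15625 falls short of 3980/81 but 1.8⁷ = 4782969/78125 reaches it, so n = 7.

7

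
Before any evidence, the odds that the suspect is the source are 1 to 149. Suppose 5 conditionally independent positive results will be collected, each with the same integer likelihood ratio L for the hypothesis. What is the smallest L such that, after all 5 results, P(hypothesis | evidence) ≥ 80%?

4

Prior odds = 1/149.
Target odds = 0.8/0.2 = 4.
Need L⁵ ≥ 4 ÷ (1/149) = 596.
3⁵ = 243 < 596 ≤ 1024 = 4⁵, so L = 4.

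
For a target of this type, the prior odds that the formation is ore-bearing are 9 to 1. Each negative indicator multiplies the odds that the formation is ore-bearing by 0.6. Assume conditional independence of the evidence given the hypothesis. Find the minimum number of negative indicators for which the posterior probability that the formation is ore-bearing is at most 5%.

Prior odds = 9.
Likelihood ratio per negative indicator = 0.6.
Target odds: 0.05 ÷ 0.95 = 1/19.
Need 9 × 0.6ⁿ ≤ 1/19, i.e. 0.6ⁿ ≤ 1/171.
0.6¹⁰ = 59049/9765625 is still above 1/171 but 0.6¹¹ = 177147/48828125 is at or below it, so n = 11.

11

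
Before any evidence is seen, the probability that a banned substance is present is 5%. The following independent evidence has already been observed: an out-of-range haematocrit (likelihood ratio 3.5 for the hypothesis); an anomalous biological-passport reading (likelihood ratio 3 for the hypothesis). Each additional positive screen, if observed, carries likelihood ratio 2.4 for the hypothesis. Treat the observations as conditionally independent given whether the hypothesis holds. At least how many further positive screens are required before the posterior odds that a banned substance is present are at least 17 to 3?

3

Prior odds = 0.05/0.95 = 1/19.
Combined Bayes factor of the evidence already in hand = 3.5 × 3 = 10.5.
Odds after that evidence = (1/19) × 10.5 = 21/38.
Target odds = 17/3.
Need 2.4ⁿ ≥ 17/3 ÷ (21/38) = 646/63.
2.4² = 5.76 falls short of 646/63 but 2.4³ = 13.824 reaches it, so n = 3.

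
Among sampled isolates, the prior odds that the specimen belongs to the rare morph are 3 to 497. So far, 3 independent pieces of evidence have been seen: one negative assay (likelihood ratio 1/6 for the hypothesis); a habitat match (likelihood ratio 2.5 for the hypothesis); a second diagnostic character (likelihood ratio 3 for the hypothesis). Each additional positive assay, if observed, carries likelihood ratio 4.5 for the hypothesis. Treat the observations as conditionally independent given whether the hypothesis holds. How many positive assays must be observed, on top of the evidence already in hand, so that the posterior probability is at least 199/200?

7

Prior odds = 3/497.
Combined Bayes factor of the evidence already in hand = (1/6) × 2.5 × 3 = 1.25.
Odds after that evidence = (3/497) × 1.25 = 15/1988.
Target odds = 0.995/0.005 = 199.
Need 4.5ⁿ ≥ 199 ÷ (15/1988) = 395612/15.
4.5⁶ = 8303.765625 falls short of 395612/15 but 4.5⁷ = 4782969/128 reaches it, so n = 7.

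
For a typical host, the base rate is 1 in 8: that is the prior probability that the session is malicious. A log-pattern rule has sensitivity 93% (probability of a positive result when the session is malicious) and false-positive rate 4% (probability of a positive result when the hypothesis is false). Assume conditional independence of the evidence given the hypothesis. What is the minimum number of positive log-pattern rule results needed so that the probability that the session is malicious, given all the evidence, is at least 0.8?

2

Prior odds: 0.125 ÷ 0.875 = 1/7.
Likelihood ratio of a positive result = 0.93/0.04 = 23.25.
Target odds: 0.8 ÷ 0.2 = 4.
Require 23.25ⁿ ≥ 4 ÷ (1/7) = 28.
23.25¹ = 23.25 falls short of 28 but 23.25² = 540.5625 reaches it, so n = 2.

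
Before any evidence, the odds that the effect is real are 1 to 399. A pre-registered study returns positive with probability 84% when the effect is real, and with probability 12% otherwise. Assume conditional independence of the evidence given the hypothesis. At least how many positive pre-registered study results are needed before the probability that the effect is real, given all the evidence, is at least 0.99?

6

Prior odds = 1/399.
Likelihood ratio of a positive result = 0.84/0.12 = 7.
Target posterior odds = 0.99/0.01 = 99.
Need (1/399) × 7ⁿ ≥ 99, i.e. 7ⁿ ≥ 39501.
7⁵ = 16807 falls short of 39501 but 7⁶ = 117649 reaches it, so n = 6.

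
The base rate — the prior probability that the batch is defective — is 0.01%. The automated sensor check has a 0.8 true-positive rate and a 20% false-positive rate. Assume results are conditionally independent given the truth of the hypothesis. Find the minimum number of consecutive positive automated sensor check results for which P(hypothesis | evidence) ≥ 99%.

Prior odds = 0.0001/0.9999 = 1/9999.
Likelihood ratio of a positive result = 0.8/0.2 = 4.
Target odds: 0.99 ÷ 0.01 = 99.
Need (1/9999) × 4ⁿ ≥ 99, i.e. 4ⁿ ≥ 989901.
4⁹ = 262144 falls short of 989901 but 4¹⁰ = 1048576 reaches it, so n = 10.

10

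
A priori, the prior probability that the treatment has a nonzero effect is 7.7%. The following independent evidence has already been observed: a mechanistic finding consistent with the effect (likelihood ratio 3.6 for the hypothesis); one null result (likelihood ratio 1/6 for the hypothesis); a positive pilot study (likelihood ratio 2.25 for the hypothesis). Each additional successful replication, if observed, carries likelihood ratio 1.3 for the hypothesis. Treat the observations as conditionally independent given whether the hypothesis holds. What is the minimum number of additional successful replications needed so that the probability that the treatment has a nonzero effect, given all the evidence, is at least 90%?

17

Prior odds = 0.077/0.923 = 77/923.
Combined Bayes factor of the evidence already in hand = 3.6 × (1/6) × 2.25 = 1.35.
Odds after that evidence = (77/923) × 1.35 = 2079/18460.
Target odds = 0.9/0.1 = 9.
Need 1.3ⁿ ≥ 9 ÷ (2079/18460) = 18460/231.
1.3¹⁶ ≈66.5417 falls short of 18460/231 but 1.3¹⁷ ≈86.5042 reaches it, so n = 17.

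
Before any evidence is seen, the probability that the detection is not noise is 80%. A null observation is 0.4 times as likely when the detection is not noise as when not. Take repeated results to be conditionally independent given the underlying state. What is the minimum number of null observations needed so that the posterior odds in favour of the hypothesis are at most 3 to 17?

4

Prior odds: 0.8 ÷ 0.2 = 4.
Likelihood ratio per null observation = 0.4.
Target odds = 3/17.
Need 4 × 0.4ⁿ ≤ 3/17, i.e. 0.4ⁿ ≤ 3/68.
0.4³ = 0.064 is still above 3/68 but 0.4⁴ = 0.0256 is at or below it, so n = 4.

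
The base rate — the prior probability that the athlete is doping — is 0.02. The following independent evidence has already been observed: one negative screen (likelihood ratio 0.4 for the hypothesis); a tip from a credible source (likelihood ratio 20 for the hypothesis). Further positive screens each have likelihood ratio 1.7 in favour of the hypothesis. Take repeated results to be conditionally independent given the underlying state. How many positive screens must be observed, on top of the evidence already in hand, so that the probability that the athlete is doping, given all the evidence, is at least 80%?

7

Prior odds = 0.02/0.98 = 1/49.
Combined Bayes factor of the evidence already in hand = 0.4 × 20 = 8.
Odds after that evidence = (1/49) × 8 = 8/49.
Target odds = 0.8/0.2 = 4.
Need 1.7ⁿ ≥ 4 ÷ (8/49) = 24.5.
1.7⁶ = 24137569/1000000 falls short of 24.5 but 1.7⁷ = 410338673/10000000 reaches it, so n = 7.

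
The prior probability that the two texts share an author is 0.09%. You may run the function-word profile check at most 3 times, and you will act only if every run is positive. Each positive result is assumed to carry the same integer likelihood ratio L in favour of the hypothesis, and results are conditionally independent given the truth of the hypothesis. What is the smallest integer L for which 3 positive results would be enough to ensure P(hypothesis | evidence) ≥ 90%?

Prior odds = 0.0009/0.9991 = 9/9991.
Target odds = 0.9/0.1 = 9.
Need L³ ≥ 9 ÷ (9/9991) = 9991.
21³ = 9261 < 9991 ≤ 10648 = 22³, so L = 22.

22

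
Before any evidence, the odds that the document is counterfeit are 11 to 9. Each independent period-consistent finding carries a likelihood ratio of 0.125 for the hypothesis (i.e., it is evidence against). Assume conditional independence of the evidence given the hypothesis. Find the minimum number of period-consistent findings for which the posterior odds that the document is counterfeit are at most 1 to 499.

4

Prior odds = 11/9.
Likelihood ratio per period-consistent finding = 0.125.
Target odds = 1/499.
Need (11/9) × 0.125ⁿ ≤ 1/499, i.e. 0.125ⁿ ≤ 9/5489.
0.125³ = 0.001953125 is still above 9/5489 but 0.125⁴ = 1/4096 is at or below it, so n = 4.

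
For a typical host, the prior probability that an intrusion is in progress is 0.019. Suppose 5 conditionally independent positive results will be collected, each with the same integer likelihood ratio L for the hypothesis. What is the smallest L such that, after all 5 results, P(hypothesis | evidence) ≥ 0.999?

Prior odds = 0.019/0.981 = 19/981.
Target odds = 0.999/0.001 = 999.
Need L⁵ ≥ 999 ÷ (19/981) = 980019/19.
8⁵ = 32768 < 980019/19 ≤ 59049 = 9⁵, so L = 9.

9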